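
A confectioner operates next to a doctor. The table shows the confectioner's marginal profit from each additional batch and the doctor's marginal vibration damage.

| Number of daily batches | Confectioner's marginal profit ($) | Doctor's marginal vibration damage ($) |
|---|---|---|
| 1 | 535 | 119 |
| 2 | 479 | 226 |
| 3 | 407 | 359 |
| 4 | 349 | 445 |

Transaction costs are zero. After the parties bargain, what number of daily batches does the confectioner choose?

3

Bargaining reaches the level where marginal profit last exceeds marginal vibration damage.
That holds through level 3 (407 ≥ 359) but not at 4 (349 < 445).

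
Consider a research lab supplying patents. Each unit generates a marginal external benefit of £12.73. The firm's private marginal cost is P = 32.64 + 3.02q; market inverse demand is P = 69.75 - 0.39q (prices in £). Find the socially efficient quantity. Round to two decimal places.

q* = 14.62

Social marginal cost = private MC − MEB = 19.91 + 3.02q.
Set SMC = demand: 19.91 + 3.02q = 69.75 - 0.39q → q* = 14.6158.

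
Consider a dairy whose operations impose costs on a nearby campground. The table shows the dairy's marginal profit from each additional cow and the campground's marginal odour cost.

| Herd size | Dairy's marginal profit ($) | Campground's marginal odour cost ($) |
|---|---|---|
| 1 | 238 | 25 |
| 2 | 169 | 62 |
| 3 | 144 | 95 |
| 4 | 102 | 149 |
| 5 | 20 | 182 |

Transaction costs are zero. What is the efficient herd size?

Bargaining reaches the level where marginal profit last exceeds marginal odour cost.
That holds through level 3 (144 ≥ 95) but not at 4 (102 < 149).

3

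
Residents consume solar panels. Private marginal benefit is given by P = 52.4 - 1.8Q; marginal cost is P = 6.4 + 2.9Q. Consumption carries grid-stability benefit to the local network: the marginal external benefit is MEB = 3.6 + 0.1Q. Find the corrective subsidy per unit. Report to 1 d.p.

subsidy = 4.7 per unit

Social marginal benefit = demand + MEB = 56.0 - 1.7Q.
Set SMB = MC: 56.0 - 1.7Q = 6.4 + 2.9Q → Q* = 10.7826.
The Pigouvian subsidy equals MEB at Q*: 3.6 + 0.1×10.7826 = 4.6783.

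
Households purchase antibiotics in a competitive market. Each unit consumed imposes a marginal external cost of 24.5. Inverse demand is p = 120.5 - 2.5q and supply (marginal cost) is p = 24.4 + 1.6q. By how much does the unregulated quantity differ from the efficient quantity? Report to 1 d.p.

6.0 units

Market equilibrium (private): 24.4 + 1.6q = 120.5 - 2.5q → q_m = 23.4390.
Social marginal benefit = demand − MEC = 96.0 - 2.5q.
Set SMB = MC: 96.0 - 2.5q = 24.4 + 1.6q → q* = 17.4634.
Gap = |23.4390 − 17.4634| = 5.9756.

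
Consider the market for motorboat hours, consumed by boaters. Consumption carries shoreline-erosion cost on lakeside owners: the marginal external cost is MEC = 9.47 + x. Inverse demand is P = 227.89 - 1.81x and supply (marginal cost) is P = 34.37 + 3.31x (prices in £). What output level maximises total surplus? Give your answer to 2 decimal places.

x* = 30.07

Social marginal benefit = demand − MEC = 218.42 - 2.81x.
Set SMB = MC: 218.42 - 2.81x = 34.37 + 3.31x → x* = 30.0735.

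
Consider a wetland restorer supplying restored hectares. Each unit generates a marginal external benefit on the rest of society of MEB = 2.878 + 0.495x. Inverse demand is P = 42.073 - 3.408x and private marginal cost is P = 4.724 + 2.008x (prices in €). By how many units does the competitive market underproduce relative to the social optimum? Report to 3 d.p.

1.279 units

Market equilibrium (private): 4.724 + 2.008x = 42.073 - 3.408x → x_m = 6.8960.
Social marginal cost = private MC − MEB = 1.846 + 1.513x.
Set SMC = demand: 1.846 + 1.513x = 42.073 - 3.408x → x* = 8.1746.
Gap = |6.8960 − 8.1746| = 1.2786.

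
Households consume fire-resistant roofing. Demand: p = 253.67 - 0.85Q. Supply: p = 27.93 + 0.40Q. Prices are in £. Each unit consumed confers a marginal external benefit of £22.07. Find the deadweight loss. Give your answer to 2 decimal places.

Market equilibrium (private): 27.93 + 0.40Q = 253.67 - 0.85Q → Q_m = 180.5920.
Social marginal benefit = demand + MEB = 275.74 - 0.85Q.
Set SMB = MC: 275.74 - 0.85Q = 27.93 + 0.40Q → Q* = 198.2480.
Height of the DWL triangle at Q_m is SMB(Q_m) − MC(Q_m) = MEB(Q_m) = 22.0700.
DWL = ½ × 17.6560 × 22.0700 = 194.8340.

DWL = £194.83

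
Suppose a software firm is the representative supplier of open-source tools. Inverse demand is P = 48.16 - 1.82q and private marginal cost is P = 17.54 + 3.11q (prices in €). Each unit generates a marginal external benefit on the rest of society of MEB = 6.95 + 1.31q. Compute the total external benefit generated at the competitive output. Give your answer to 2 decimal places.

Market equilibrium (private): 17.54 + 3.11q = 48.16 - 1.82q → q_m = 6.2110.
Total external benefit = ∫₀^{q_m} (6.95 + 1.31q) dq = 6.95×6.2110 + ½×1.31×6.2110² = 68.4341.

€68.43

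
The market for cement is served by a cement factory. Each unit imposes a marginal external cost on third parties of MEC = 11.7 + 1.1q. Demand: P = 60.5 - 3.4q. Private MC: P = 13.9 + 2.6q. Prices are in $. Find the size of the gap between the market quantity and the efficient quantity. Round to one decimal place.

2.9 units

Market equilibrium (private): 13.9 + 2.6q = 60.5 - 3.4q → q_m = 7.7667.
Social marginal cost = private MC + MEC = 25.6 + 3.7q.
Set SMC = demand: 25.6 + 3.7q = 60.5 - 3.4q → q* = 4.9155.
Gap = |7.7667 − 4.9155| = 2.8512.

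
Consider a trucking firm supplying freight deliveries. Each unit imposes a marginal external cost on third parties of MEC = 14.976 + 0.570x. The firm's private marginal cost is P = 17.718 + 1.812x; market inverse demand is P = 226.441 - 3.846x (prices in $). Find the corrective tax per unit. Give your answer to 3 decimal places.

Social marginal cost = private MC + MEC = 32.694 + 2.382x.
Set SMC = demand: 32.694 + 2.382x = 226.441 - 3.846x → x* = 31.1090.
The Pigouvian tax equals MEC at x*: 14.976 + 0.570×31.1090 = 32.7081.

tax = $32.708 per unit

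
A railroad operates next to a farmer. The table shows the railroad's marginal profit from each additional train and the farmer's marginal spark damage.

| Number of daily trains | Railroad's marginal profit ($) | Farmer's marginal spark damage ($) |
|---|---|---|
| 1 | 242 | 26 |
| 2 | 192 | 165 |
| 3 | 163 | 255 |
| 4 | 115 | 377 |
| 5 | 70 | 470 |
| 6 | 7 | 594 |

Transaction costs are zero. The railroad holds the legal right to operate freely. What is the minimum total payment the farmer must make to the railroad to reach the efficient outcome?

Left alone the railroad would choose level 6 (marginal profit stays positive).
Efficient level: k* = 2 (marginal profit ≥ marginal spark damage through 2).
The farmer must at least cover the railroad's forgone profit from cutting 6→2: 163 + 115 + 70 + 7 = 355.

$355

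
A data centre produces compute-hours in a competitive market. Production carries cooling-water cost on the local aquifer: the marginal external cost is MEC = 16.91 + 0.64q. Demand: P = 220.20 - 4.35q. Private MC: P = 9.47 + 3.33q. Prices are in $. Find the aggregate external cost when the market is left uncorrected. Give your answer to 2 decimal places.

Market equilibrium (private): 9.47 + 3.33q = 220.20 - 4.35q → q_m = 27.4388.
Total external cost = ∫₀^{q_m} (16.91 + 0.64q) dq = 16.91×27.4388 + ½×0.64×27.4388² = 704.9142.

$704.91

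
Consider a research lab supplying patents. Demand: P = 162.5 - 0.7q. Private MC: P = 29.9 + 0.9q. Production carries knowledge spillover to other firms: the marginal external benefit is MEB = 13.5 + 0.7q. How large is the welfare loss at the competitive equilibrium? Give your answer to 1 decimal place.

Market equilibrium (private): 29.9 + 0.9q = 162.5 - 0.7q → q_m = 82.8750.
Social marginal cost = private MC − MEB = 16.4 + 0.2q.
Set SMC = demand: 16.4 + 0.2q = 162.5 - 0.7q → q* = 162.3333.
The loss is the area between SMC and demand from q* to q_m; with linear curves that's a triangle of height MEB(q_m).
DWL = ½ × 79.4583 × 71.5125 = 2841.1308.

DWL = 2841.1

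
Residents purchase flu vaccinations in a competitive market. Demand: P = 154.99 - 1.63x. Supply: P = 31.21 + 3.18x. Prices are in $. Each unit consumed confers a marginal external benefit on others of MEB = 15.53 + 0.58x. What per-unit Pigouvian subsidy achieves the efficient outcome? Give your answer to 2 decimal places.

Social marginal benefit = demand + MEB = 170.52 - 1.05x.
Set SMB = MC: 170.52 - 1.05x = 31.21 + 3.18x → x* = 32.9338.
The Pigouvian subsidy equals MEB at x*: 15.53 + 0.58×32.9338 = 34.6316.

subsidy = $34.63 per unit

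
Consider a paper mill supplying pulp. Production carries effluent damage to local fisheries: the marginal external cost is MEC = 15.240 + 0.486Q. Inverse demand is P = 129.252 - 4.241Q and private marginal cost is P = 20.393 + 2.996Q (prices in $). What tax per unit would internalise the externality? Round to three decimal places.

tax = $21.131 per unit

Social marginal cost = private MC + MEC = 35.633 + 3.482Q.
Set SMC = demand: 35.633 + 3.482Q = 129.252 - 4.241Q → Q* = 12.1221.
The Pigouvian tax equals MEC at Q*: 15.240 + 0.486×12.1221 = 21.1313.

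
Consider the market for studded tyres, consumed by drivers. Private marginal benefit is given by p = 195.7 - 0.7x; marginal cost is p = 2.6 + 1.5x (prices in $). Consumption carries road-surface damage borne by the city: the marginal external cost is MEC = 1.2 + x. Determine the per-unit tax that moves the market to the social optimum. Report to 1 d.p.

Social marginal benefit = demand − MEC = 194.5 - 1.7x.
Set SMB = MC: 194.5 - 1.7x = 2.6 + 1.5x → x* = 59.9688.
The Pigouvian tax equals MEC at x*: 1.2 + 1.0×59.9688 = 61.1688.

tax = $61.2 per unit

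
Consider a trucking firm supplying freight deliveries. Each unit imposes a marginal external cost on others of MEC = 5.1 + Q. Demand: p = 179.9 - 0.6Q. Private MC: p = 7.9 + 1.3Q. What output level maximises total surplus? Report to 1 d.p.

Social marginal cost = private MC + MEC = 13.0 + 2.3Q.
Set SMC = demand: 13.0 + 2.3Q = 179.9 - 0.6Q → Q* = 57.5517.

Q* = 57.6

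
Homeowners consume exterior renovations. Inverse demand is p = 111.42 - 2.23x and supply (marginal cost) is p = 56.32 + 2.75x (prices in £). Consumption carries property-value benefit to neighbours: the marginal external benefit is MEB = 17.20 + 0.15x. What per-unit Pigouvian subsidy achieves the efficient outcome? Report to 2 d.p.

Social marginal benefit = demand + MEB = 128.62 - 2.08x.
Set SMB = MC: 128.62 - 2.08x = 56.32 + 2.75x → x* = 14.9689.
The Pigouvian subsidy equals MEB at x*: 17.20 + 0.15×14.9689 = 19.4453.

subsidy = £19.45 per unit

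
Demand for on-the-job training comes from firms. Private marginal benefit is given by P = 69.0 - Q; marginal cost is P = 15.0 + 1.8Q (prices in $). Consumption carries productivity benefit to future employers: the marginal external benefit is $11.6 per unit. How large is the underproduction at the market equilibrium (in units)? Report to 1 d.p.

Market equilibrium (private): 15.0 + 1.8Q = 69.0 - Q → Q_m = 19.2857.
Social marginal benefit = demand + MEB = 80.6 - Q.
Set SMB = MC: 80.6 - Q = 15.0 + 1.8Q → Q* = 23.4286.
Gap = |19.2857 − 23.4286| = 4.1429.

4.1 units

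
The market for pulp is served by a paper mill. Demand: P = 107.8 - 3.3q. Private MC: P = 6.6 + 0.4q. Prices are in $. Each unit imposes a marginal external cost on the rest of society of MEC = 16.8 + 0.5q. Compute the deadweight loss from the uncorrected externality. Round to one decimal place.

DWL = $110.6

Market equilibrium (private): 6.6 + 0.4q = 107.8 - 3.3q → q_m = 27.3514.
Social marginal cost = private MC + MEC = 23.4 + 0.9q.
Set SMC = demand: 23.4 + 0.9q = 107.8 - 3.3q → q* = 20.0952.
The loss is the area between SMC and demand from q* to q_m; with linear curves that's a triangle of height MEC(q_m).
DWL = ½ × 7.2562 × 30.4757 = 110.5689.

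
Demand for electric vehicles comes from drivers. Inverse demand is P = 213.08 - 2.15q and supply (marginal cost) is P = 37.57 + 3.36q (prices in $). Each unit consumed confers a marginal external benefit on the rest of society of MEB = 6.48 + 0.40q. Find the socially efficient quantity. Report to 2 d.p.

Social marginal benefit = demand + MEB = 219.56 - 1.75q.
Set SMB = MC: 219.56 - 1.75q = 37.57 + 3.36q → q* = 35.6145.

q* = 35.61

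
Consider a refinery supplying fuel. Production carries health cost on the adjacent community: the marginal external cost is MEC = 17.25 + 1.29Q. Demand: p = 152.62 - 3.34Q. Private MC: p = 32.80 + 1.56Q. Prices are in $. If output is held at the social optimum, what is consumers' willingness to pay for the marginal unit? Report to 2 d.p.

P = $97.28

Social marginal cost = private MC + MEC = 50.05 + 2.85Q.
Set SMC = demand: 50.05 + 2.85Q = 152.62 - 3.34Q → Q* = 16.5703.
Consumer price on the demand curve at Q*: 152.62 − 3.34×16.5703 = 97.2752.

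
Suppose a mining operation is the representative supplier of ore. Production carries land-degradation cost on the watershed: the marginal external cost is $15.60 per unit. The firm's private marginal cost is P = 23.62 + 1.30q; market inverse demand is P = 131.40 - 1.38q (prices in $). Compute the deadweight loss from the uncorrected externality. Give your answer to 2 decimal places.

Market equilibrium (private): 23.62 + 1.30q = 131.40 - 1.38q → q_m = 40.2164.
Social marginal cost = private MC + MEC = 39.22 + 1.30q.
Set SMC = demand: 39.22 + 1.30q = 131.40 - 1.38q → q* = 34.3955.
Between q* and q_m the wedge SMC − demand runs linearly from 0 to MEC(q_m), so the loss is a triangle.
DWL = ½ × 5.8209 × 15.6000 = 45.4030.

DWL = $45.40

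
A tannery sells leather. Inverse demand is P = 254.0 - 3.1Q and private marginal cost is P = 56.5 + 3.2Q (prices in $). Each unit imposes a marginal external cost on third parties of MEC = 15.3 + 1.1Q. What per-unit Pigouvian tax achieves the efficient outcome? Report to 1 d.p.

Social marginal cost = private MC + MEC = 71.8 + 4.3Q.
Set SMC = demand: 71.8 + 4.3Q = 254.0 - 3.1Q → Q* = 24.6216.
The Pigouvian tax equals MEC at Q*: 15.3 + 1.1×24.6216 = 42.3838.

tax = $42.4 per unit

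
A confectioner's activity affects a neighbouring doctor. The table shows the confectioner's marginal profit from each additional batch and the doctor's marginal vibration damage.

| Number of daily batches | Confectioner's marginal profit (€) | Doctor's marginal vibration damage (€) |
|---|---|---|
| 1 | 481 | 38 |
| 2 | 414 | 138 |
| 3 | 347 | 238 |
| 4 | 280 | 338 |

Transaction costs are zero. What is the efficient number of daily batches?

3

Bargaining reaches the level where marginal profit last exceeds marginal vibration damage.
That holds through level 3 (347 ≥ 238) but not at 4 (280 < 338).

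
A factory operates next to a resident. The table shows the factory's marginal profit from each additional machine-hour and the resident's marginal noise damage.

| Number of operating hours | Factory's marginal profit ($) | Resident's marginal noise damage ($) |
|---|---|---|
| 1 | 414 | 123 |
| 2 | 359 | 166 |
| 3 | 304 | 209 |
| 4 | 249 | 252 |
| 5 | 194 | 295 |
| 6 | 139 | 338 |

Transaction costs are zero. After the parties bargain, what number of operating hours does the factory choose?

Bargaining reaches the level where marginal profit last exceeds marginal noise damage.
That holds through level 3 (304 ≥ 209) but not at 4 (249 < 252).

3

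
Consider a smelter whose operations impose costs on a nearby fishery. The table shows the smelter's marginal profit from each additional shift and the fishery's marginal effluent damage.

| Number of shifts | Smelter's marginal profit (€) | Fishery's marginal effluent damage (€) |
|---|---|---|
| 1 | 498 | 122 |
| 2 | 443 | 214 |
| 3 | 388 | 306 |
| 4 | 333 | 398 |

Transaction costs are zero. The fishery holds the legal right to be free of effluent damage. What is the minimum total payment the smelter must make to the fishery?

€642

Efficient level: marginal profit ≥ marginal effluent damage through level 3, so k* = 3.
With the fishery holding the right, the smelter must at least compensate total damage at k*: 122 + 214 + 306 = 642.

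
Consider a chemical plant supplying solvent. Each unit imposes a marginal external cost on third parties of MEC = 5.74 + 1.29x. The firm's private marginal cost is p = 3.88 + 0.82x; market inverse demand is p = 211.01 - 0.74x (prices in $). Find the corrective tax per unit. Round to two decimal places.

Social marginal cost = private MC + MEC = 9.62 + 2.11x.
Set SMC = demand: 9.62 + 2.11x = 211.01 - 0.74x → x* = 70.6632.
The Pigouvian tax equals MEC at x*: 5.74 + 1.29×70.6632 = 96.8955.

tax = $96.90 per unit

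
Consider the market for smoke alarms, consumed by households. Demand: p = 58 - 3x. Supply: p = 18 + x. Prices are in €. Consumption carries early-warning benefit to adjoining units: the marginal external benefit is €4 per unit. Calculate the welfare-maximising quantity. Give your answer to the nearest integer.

x* = 11

Social marginal benefit = demand + MEB = 62 - 3x.
Set SMB = MC: 62 - 3x = 18 + x → x* = 11.0000.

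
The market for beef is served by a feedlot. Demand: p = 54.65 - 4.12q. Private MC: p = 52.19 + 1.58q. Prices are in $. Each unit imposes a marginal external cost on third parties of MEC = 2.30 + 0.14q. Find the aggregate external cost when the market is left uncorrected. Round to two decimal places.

Market equilibrium (private): 52.19 + 1.58q = 54.65 - 4.12q → q_m = 0.4316.
Total external cost = ∫₀^{q_m} (2.30 + 0.14q) dq = 2.30×0.4316 + ½×0.14×0.4316² = 1.0057.

$1.01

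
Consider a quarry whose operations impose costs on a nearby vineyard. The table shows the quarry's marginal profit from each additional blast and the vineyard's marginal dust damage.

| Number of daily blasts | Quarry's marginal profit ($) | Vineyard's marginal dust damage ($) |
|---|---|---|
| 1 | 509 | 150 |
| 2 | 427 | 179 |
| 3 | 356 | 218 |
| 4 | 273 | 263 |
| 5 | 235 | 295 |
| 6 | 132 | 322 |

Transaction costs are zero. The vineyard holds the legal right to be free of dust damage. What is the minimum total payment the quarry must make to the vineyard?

$810

Efficient level: marginal profit ≥ marginal dust damage through level 4, so k* = 4.
With the vineyard holding the right, the quarry must at least compensate total damage at k*: 150 + 179 + 218 + 263 = 810.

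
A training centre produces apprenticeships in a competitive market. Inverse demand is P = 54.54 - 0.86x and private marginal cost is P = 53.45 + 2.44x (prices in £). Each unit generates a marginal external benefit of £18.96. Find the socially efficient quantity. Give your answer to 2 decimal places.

Social marginal cost = private MC − MEB = 34.49 + 2.44x.
Set SMC = demand: 34.49 + 2.44x = 54.54 - 0.86x → x* = 6.0758.

x* = 6.08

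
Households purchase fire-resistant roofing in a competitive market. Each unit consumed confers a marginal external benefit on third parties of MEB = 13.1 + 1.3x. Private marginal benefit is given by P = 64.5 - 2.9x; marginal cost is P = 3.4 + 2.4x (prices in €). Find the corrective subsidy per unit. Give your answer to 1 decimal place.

subsidy = €37.2 per unit

Social marginal benefit = demand + MEB = 77.6 - 1.6x.
Set SMB = MC: 77.6 - 1.6x = 3.4 + 2.4x → x* = 18.5500.
The Pigouvian subsidy equals MEB at x*: 13.1 + 1.3×18.5500 = 37.2150.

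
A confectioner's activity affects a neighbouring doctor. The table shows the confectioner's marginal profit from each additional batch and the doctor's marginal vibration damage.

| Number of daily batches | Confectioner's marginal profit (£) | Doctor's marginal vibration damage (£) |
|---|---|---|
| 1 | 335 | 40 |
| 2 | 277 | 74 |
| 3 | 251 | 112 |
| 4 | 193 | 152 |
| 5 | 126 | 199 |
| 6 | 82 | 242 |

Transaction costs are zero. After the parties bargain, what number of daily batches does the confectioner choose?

Bargaining reaches the level where marginal profit last exceeds marginal vibration damage.
That holds through level 4 (193 ≥ 152) but not at 5 (126 < 199).

4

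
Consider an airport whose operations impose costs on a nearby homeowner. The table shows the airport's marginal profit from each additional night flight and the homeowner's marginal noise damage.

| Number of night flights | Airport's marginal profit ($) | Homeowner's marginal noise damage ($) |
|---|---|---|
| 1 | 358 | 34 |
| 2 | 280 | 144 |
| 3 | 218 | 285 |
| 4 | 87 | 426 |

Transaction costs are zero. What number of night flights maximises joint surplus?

2

Bargaining reaches the level where marginal profit last exceeds marginal noise damage.
That holds through level 2 (280 ≥ 144) but not at 3 (218 < 285).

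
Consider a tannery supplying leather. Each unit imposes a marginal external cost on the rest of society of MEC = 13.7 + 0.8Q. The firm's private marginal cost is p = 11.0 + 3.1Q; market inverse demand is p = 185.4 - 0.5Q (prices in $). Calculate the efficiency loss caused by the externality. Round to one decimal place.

Market equilibrium (private): 11.0 + 3.1Q = 185.4 - 0.5Q → Q_m = 48.4444.
Social marginal cost = private MC + MEC = 24.7 + 3.9Q.
Set SMC = demand: 24.7 + 3.9Q = 185.4 - 0.5Q → Q* = 36.5227.
Between Q* and Q_m the wedge SMC − demand runs linearly from 0 to MEC(Q_m), so the loss is a triangle.
DWL = ½ × 11.9217 × 52.4556 = 312.6800.

DWL = $312.7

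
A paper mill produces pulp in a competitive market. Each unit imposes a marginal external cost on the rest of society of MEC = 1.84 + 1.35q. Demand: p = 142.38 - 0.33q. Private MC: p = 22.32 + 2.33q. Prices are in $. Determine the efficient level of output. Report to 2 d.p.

Social marginal cost = private MC + MEC = 24.16 + 3.68q.
Set SMC = demand: 24.16 + 3.68q = 142.38 - 0.33q → q* = 29.4813.

q* = 29.48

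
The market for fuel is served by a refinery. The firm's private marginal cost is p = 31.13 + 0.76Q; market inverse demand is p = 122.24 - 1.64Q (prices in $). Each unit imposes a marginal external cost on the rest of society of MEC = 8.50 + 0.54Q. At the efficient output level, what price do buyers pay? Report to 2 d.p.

Social marginal cost = private MC + MEC = 39.63 + 1.30Q.
Set SMC = demand: 39.63 + 1.30Q = 122.24 - 1.64Q → Q* = 28.0986.
Consumer price on the demand curve at Q*: 122.24 − 1.64×28.0986 = 76.1583.

P = $76.16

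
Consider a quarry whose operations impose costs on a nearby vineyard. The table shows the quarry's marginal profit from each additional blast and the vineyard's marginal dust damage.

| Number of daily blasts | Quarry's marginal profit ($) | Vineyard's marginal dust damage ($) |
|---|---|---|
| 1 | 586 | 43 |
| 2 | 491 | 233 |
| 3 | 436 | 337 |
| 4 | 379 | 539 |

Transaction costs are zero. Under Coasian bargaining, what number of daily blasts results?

Bargaining reaches the level where marginal profit last exceeds marginal dust damage.
That holds through level 3 (436 ≥ 337) but not at 4 (379 < 539).

3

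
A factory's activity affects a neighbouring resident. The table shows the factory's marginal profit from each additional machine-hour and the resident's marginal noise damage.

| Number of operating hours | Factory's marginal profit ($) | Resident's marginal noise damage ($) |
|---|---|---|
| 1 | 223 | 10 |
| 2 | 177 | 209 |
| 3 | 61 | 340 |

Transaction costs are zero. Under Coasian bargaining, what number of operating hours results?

Bargaining reaches the level where marginal profit last exceeds marginal noise damage.
That holds through level 1 (223 ≥ 10) but not at 2 (177 < 209).

1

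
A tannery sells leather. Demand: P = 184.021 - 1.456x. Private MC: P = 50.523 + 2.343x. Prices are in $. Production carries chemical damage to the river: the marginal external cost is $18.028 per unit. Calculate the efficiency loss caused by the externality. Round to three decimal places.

Market equilibrium (private): 50.523 + 2.343x = 184.021 - 1.456x → x_m = 35.1403.
Social marginal cost = private MC + MEC = 68.551 + 2.343x.
Set SMC = demand: 68.551 + 2.343x = 184.021 - 1.456x → x* = 30.3948.
Height of the DWL triangle at x_m is SMC(x_m) − demand(x_m) = MEC(x_m) = 18.0280.
DWL = ½ × 4.7455 × 18.0280 = 42.7759.

DWL = $42.776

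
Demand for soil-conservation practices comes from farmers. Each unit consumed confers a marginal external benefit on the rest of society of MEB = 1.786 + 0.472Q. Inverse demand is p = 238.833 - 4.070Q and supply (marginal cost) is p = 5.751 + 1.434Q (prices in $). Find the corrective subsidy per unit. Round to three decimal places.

Social marginal benefit = demand + MEB = 240.619 - 3.598Q.
Set SMB = MC: 240.619 - 3.598Q = 5.751 + 1.434Q → Q* = 46.6749.
The Pigouvian subsidy equals MEB at Q*: 1.786 + 0.472×46.6749 = 23.8166.

subsidy = $23.817 per unit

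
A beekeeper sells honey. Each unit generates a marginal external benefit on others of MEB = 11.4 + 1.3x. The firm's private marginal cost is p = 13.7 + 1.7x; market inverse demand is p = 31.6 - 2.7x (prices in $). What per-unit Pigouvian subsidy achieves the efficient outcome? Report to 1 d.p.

subsidy = $23.7 per unit

Social marginal cost = private MC − MEB = 2.3 + 0.4x.
Set SMC = demand: 2.3 + 0.4x = 31.6 - 2.7x → x* = 9.4516.
The Pigouvian subsidy equals MEB at x*: 11.4 + 1.3×9.4516 = 23.6871.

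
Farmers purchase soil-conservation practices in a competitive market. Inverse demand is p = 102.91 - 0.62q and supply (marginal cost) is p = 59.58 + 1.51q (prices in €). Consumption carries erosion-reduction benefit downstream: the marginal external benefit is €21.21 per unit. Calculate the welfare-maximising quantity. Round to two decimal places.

Social marginal benefit = demand + MEB = 124.12 - 0.62q.
Set SMB = MC: 124.12 - 0.62q = 59.58 + 1.51q → q* = 30.3005.

q* = 30.30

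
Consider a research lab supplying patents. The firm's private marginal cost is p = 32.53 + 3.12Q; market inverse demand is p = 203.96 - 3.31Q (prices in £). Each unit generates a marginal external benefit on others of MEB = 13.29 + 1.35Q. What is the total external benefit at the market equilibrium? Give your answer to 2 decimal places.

Market equilibrium (private): 32.53 + 3.12Q = 203.96 - 3.31Q → Q_m = 26.6610.
Total external benefit = ∫₀^{Q_m} (13.29 + 1.35Q) dQ = 13.29×26.6610 + ½×1.35×26.6610² = 834.1207.

£834.12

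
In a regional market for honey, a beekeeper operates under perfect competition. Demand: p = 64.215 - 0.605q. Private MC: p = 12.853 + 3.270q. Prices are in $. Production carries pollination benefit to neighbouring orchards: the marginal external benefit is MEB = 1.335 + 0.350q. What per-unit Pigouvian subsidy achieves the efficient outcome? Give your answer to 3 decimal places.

Social marginal cost = private MC − MEB = 11.518 + 2.920q.
Set SMC = demand: 11.518 + 2.920q = 64.215 - 0.605q → q* = 14.9495.
The Pigouvian subsidy equals MEB at q*: 1.335 + 0.350×14.9495 = 6.5673.

subsidy = $6.567 per unit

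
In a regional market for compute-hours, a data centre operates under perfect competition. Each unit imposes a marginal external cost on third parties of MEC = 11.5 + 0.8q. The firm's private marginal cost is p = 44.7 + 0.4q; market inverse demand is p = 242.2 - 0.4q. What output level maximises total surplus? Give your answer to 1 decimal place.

q* = 116.3

Social marginal cost = private MC + MEC = 56.2 + 1.2q.
Set SMC = demand: 56.2 + 1.2q = 242.2 - 0.4q → q* = 116.2500.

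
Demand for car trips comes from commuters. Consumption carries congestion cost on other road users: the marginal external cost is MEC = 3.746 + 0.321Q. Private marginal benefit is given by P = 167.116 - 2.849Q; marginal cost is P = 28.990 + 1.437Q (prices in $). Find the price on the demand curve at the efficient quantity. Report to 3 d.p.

P = $84.014

Social marginal benefit = demand − MEC = 163.370 - 3.170Q.
Set SMB = MC: 163.370 - 3.170Q = 28.990 + 1.437Q → Q* = 29.1687.
Consumer price on the demand curve at Q*: 167.116 − 2.849×29.1687 = 84.0144.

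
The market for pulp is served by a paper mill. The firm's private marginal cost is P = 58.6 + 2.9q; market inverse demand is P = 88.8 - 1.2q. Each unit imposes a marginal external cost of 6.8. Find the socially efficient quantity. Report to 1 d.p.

Social marginal cost = private MC + MEC = 65.4 + 2.9q.
Set SMC = demand: 65.4 + 2.9q = 88.8 - 1.2q → q* = 5.7073.

q* = 5.7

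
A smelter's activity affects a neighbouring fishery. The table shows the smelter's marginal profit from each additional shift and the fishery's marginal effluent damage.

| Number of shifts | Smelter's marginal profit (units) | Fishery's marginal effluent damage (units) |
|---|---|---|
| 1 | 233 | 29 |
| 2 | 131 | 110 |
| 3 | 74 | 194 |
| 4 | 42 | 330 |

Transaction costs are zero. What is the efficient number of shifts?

2

Bargaining reaches the level where marginal profit last exceeds marginal effluent damage.
That holds through level 2 (131 ≥ 110) but not at 3 (74 < 194).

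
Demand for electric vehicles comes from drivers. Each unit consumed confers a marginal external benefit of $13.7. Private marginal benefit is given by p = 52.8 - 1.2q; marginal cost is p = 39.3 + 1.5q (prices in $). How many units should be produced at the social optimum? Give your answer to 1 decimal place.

Social marginal benefit = demand + MEB = 66.5 - 1.2q.
Set SMB = MC: 66.5 - 1.2q = 39.3 + 1.5q → q* = 10.0741.

q* = 10.1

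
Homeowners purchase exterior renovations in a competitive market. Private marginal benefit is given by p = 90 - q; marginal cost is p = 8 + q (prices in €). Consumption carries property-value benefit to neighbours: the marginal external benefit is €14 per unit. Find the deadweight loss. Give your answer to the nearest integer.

Market equilibrium (private): 8 + q = 90 - q → q_m = 41.0000.
Social marginal benefit = demand + MEB = 104 - q.
Set SMB = MC: 104 - q = 8 + q → q* = 48.0000.
The welfare-loss triangle has base |q_m − q*| and height MEB(q_m) (the vertical gap between SMB and MC is zero at q* and MEB at q_m).
DWL = ½ × 7.0000 × 14.0000 = 49.0000.

DWL = €49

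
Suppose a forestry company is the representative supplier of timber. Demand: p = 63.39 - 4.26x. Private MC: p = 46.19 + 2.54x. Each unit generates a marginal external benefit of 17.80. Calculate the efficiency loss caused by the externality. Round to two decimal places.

DWL = 23.30

Market equilibrium (private): 46.19 + 2.54x = 63.39 - 4.26x → x_m = 2.5294.
Social marginal cost = private MC − MEB = 28.39 + 2.54x.
Set SMC = demand: 28.39 + 2.54x = 63.39 - 4.26x → x* = 5.1471.
The loss is the area between SMC and demand from x* to x_m; with linear curves that's a triangle of height MEB(x_m).
DWL = ½ × 2.6177 × 17.8000 = 23.2975.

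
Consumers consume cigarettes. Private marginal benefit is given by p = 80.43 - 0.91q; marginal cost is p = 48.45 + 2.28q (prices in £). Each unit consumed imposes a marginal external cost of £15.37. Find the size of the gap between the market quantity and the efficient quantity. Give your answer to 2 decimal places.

Market equilibrium (private): 48.45 + 2.28q = 80.43 - 0.91q → q_m = 10.0251.
Social marginal benefit = demand − MEC = 65.06 - 0.91q.
Set SMB = MC: 65.06 - 0.91q = 48.45 + 2.28q → q* = 5.2069.
Gap = |10.0251 − 5.2069| = 4.8182.

4.82 units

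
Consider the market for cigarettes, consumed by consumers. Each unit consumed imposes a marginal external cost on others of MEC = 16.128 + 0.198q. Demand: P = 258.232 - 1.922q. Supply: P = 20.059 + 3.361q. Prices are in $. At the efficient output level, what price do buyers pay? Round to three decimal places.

P = $180.368

Social marginal benefit = demand − MEC = 242.104 - 2.120q.
Set SMB = MC: 242.104 - 2.120q = 20.059 + 3.361q → q* = 40.5118.
Consumer price on the demand curve at q*: 258.232 − 1.922×40.5118 = 180.3683.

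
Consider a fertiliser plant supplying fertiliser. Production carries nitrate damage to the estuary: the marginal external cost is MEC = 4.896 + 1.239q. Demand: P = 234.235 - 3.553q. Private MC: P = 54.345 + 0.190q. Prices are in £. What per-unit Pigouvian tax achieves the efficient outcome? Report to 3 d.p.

Social marginal cost = private MC + MEC = 59.241 + 1.429q.
Set SMC = demand: 59.241 + 1.429q = 234.235 - 3.553q → q* = 35.1253.
The Pigouvian tax equals MEC at q*: 4.896 + 1.239×35.1253 = 48.4162.

tax = £48.416 per unit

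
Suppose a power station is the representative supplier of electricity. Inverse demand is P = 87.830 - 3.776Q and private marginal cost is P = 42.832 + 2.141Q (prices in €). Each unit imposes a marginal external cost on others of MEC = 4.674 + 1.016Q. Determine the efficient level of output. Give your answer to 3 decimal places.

Social marginal cost = private MC + MEC = 47.506 + 3.157Q.
Set SMC = demand: 47.506 + 3.157Q = 87.830 - 3.776Q → Q* = 5.8162.

Q* = 5.816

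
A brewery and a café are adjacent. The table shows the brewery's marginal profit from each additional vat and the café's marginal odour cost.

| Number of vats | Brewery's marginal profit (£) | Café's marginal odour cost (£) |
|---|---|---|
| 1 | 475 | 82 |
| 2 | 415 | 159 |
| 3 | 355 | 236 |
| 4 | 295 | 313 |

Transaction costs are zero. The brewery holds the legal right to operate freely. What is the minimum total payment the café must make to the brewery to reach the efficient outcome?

£295

Left alone the brewery would choose level 4 (marginal profit stays positive).
Efficient level: k* = 3 (marginal profit ≥ marginal odour cost through 3).
The café must at least cover the brewery's forgone profit from cutting 4→3: 295 = 295.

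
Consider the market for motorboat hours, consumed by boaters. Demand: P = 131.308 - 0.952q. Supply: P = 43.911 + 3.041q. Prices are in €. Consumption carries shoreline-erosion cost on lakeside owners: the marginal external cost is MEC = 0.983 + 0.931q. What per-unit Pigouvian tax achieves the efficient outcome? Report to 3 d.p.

Social marginal benefit = demand − MEC = 130.325 - 1.883q.
Set SMB = MC: 130.325 - 1.883q = 43.911 + 3.041q → q* = 17.5496.
The Pigouvian tax equals MEC at q*: 0.983 + 0.931×17.5496 = 17.3217.

tax = €17.322 per unit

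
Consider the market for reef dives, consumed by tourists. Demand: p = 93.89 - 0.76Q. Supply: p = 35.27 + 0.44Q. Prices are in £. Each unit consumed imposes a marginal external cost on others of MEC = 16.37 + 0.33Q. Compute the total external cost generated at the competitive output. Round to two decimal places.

£1193.42

Market equilibrium (private): 35.27 + 0.44Q = 93.89 - 0.76Q → Q_m = 48.8500.
Total external cost = ∫₀^{Q_m} (16.37 + 0.33Q) dQ = 16.37×48.8500 + ½×0.33×48.8500² = 1193.4177.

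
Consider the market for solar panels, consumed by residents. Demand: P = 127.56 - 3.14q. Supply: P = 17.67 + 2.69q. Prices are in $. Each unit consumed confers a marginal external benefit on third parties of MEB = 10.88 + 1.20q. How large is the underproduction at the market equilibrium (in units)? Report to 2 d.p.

Market equilibrium (private): 17.67 + 2.69q = 127.56 - 3.14q → q_m = 18.8491.
Social marginal benefit = demand + MEB = 138.44 - 1.94q.
Set SMB = MC: 138.44 - 1.94q = 17.67 + 2.69q → q* = 26.0842.
Gap = |18.8491 − 26.0842| = 7.2351.

7.24 units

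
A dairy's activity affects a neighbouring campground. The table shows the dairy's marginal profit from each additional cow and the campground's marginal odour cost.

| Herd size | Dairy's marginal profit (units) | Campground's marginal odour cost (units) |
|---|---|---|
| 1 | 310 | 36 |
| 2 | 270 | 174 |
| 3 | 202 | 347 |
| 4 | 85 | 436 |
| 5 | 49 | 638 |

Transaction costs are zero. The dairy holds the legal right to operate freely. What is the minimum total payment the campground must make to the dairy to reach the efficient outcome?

Left alone the dairy would choose level 5 (marginal profit stays positive).
Efficient level: k* = 2 (marginal profit ≥ marginal odour cost through 2).
The campground must at least cover the dairy's forgone profit from cutting 5→2: 202 + 85 + 49 = 336.

336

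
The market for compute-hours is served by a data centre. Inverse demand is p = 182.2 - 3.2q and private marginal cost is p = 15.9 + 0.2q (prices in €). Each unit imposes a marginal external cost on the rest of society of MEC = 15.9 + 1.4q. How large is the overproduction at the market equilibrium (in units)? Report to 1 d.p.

Market equilibrium (private): 15.9 + 0.2q = 182.2 - 3.2q → q_m = 48.9118.
Social marginal cost = private MC + MEC = 31.8 + 1.6q.
Set SMC = demand: 31.8 + 1.6q = 182.2 - 3.2q → q* = 31.3333.
Gap = |48.9118 − 31.3333| = 17.5785.

17.6 units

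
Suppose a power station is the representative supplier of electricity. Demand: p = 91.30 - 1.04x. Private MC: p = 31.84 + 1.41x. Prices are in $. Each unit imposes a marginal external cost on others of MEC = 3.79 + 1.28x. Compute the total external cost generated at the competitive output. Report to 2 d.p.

$468.94

Market equilibrium (private): 31.84 + 1.41x = 91.30 - 1.04x → x_m = 24.2694.
Total external cost = ∫₀^{x_m} (3.79 + 1.28x) dx = 3.79×24.2694 + ½×1.28×24.2694² = 468.9434.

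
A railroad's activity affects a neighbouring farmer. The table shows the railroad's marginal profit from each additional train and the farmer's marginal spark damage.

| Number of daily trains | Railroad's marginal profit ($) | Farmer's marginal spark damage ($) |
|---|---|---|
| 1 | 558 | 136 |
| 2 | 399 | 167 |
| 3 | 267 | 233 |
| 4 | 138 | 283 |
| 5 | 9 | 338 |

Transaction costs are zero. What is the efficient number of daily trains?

3

Bargaining reaches the level where marginal profit last exceeds marginal spark damage.
That holds through level 3 (267 ≥ 233) but not at 4 (138 < 283).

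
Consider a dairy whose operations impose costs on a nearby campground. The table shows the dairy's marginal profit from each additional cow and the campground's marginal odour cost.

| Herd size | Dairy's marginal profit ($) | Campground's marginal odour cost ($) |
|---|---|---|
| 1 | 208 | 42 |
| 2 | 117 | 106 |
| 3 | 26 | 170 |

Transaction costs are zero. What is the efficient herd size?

Bargaining reaches the level where marginal profit last exceeds marginal odour cost.
That holds through level 2 (117 ≥ 106) but not at 3 (26 < 170).

2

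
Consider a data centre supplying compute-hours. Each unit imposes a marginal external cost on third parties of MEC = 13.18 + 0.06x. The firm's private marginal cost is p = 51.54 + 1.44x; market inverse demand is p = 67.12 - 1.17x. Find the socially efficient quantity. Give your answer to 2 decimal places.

Social marginal cost = private MC + MEC = 64.72 + 1.50x.
Set SMC = demand: 64.72 + 1.50x = 67.12 - 1.17x → x* = 0.8989.

x* = 0.90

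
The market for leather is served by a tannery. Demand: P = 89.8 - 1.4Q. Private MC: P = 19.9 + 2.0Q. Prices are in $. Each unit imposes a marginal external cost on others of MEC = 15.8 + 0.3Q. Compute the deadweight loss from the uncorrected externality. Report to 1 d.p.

Market equilibrium (private): 19.9 + 2.0Q = 89.8 - 1.4Q → Q_m = 20.5588.
Social marginal cost = private MC + MEC = 35.7 + 2.3Q.
Set SMC = demand: 35.7 + 2.3Q = 89.8 - 1.4Q → Q* = 14.6216.
Between Q* and Q_m the wedge SMC − demand runs linearly from 0 to MEC(Q_m), so the loss is a triangle.
DWL = ½ × 5.9372 × 21.9676 = 65.2130.

DWL = $65.2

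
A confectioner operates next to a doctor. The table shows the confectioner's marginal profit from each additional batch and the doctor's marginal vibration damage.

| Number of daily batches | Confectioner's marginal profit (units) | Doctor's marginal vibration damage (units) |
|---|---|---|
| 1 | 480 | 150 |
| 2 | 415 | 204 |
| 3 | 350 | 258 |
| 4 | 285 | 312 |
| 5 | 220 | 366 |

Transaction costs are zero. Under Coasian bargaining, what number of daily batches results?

Bargaining reaches the level where marginal profit last exceeds marginal vibration damage.
That holds through level 3 (350 ≥ 258) but not at 4 (285 < 312).

3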